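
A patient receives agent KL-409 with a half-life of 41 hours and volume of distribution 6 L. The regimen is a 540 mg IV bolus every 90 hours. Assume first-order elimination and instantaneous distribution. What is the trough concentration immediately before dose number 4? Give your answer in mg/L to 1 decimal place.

24.9 mg/L

f = (1/2)^(τ/t½) = (1/2)^(90/41) ≈ 0.2184.
C₀ = D/Vd = 540/6 ≈ 90.000 mg/L.
Before the 4th dose, 3 doses have been given. Superposition: Cmin = C₀·(f + f² + … + f^3).
≈ 90.000 × (0.2184 + 0.0477 + 0.0104) ≈ 90.000 × 0.2765 ≈ 24.885 mg/L.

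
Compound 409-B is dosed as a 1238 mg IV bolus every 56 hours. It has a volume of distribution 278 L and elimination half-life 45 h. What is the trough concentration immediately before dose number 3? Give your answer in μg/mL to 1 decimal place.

f = (1/2)^(τ/t½) = (1/2)^(56/45) ≈ 0.4221.
C₀ = D/Vd = 1238/278 ≈ 4.453 μg/mL.
Before the 3rd dose, 2 doses have been given. Superposition: Cmin = C₀·(f + f²).
≈ 4.453 × (0.4221 + 0.1782) ≈ 4.453 × 0.6003 ≈ 2.673 μg/mL.

2.7 μg/mL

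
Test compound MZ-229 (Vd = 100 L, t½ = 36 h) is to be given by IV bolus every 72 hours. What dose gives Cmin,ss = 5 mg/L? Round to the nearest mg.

1500 mg

τ/t½ = 72/36 ≈ 2, so f = (1/2)^(72/36) ≈ 0.250000.
Cmin,ss = (D/Vd)·f/(1−f), so D = Cmin,ss·Vd·(1−f)/f.
D = 5 × 100 × (1−f)/f ≈ 5 × 100 × 3.00000 ≈ 1500.00 mg.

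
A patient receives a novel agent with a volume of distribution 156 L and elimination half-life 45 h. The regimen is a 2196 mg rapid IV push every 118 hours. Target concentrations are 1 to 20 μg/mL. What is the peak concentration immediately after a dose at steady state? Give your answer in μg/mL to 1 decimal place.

16.8 μg/mL

τ/t½ = 118/45 ≈ 2.6222, so fraction remaining f = (1/2)^(118/45) ≈ 0.1624.
At steady state, accumulation factor R = 1/(1 − e^(−kτ)) ≈ 1.1939.
Each bolus raises the concentration by D/Vd = 2196/156 ≈ 14.077 μg/mL.
Steady-state peak Cmax,ss = C₀·R ≈ 14.077 × 1.1939 ≈ 16.807 μg/mL.
Peak 16.8 μg/mL vs MTC 20 μg/mL: below toxic threshold.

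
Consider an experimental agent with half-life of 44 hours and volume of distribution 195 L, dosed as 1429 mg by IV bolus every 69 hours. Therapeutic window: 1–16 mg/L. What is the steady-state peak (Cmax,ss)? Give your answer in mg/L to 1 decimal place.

τ/t½ = 69/44 ≈ 1.5682, so fraction remaining f = (1/2)^(69/44) ≈ 0.3372.
At steady state, accumulation factor R = 1/(1 − e^(−kτ)) ≈ 1.5088.
Each bolus raises the concentration by D/Vd = 1429/195 ≈ 7.328 mg/L.
Steady-state peak Cmax,ss = C₀·R ≈ 7.328 × 1.5088 ≈ 11.056 mg/L.
Peak 11.1 mg/L vs MTC 16 mg/L: below toxic threshold.

11.1 mg/L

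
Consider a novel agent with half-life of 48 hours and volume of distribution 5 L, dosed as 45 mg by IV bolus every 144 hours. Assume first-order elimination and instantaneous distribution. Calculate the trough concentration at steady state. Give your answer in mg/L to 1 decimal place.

τ = 144 h = 3 half-lives, so f = (1/2)^3 = 0.125.
At steady state, R = 1/(1 − 0.125) = 8/7.
Single-dose peak C₀ = D/Vd = 45/5 = 9 mg/L.
Steady-state peak Cmax,ss = C₀·R = 9 × 8/7 ≈ 10.286 mg/L.
Steady-state trough Cmin,ss = Cmax,ss·f ≈ 10.286 × 0.125 ≈ 1.286 mg/L.

1.3 mg/L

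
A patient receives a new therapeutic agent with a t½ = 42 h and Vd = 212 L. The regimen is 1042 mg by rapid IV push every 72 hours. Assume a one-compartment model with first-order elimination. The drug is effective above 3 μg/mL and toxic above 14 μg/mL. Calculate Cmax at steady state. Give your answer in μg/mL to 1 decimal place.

7.1 μg/mL

τ/t½ = 72/42 ≈ 1.7143, so fraction remaining f = (1/2)^(72/42) ≈ 0.3048.
Accumulation ratio R = 1/(1 − f) ≈ 1/0.6952 ≈ 1.4384.
Each bolus raises the concentration by D/Vd = 1042/212 ≈ 4.915 μg/mL.
Steady-state peak Cmax,ss = C₀·R ≈ 4.915 × 1.4384 ≈ 7.070 μg/mL.
Peak 7.1 μg/mL vs MTC 14 μg/mL: below toxic threshold.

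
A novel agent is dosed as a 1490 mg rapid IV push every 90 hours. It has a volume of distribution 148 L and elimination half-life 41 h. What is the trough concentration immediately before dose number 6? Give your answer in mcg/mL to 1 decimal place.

f = (1/2)^(τ/t½) = (1/2)^(90/41) ≈ 0.2184.
C₀ = D/Vd = 1490/148 ≈ 10.068 mcg/mL.
Before the 6th dose, 5 doses have been given. Superposition: Cmin = C₀·(f + f² + … + f^5).
≈ 10.068 × (0.2184 + 0.0477 + 0.0104 + 0.0023 + 0.0005) ≈ 10.068 × 0.2793 ≈ 2.812 mcg/mL.

2.8 mcg/mL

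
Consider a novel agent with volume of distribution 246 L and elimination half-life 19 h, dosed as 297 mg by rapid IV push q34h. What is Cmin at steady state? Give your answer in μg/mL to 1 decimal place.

0.5 μg/mL

k = ln2/t½ = ln2/19 ≈ 0.036481 h⁻¹; fraction remaining f = e^(−kτ) = e^(−0.036481×34) ≈ 0.2893.
At steady state, accumulation factor R = 1/(1 − e^(−kτ)) ≈ 1.4071.
Single-dose peak C₀ = D/Vd = 297/246 ≈ 1.207 μg/mL.
Steady-state peak Cmax,ss = C₀·R ≈ 1.207 × 1.4071 ≈ 1.698 μg/mL.
One interval later, Cmin,ss = Cmax,ss·e^(−kτ) ≈ 1.698 × 0.2893 ≈ 0.491 μg/mL.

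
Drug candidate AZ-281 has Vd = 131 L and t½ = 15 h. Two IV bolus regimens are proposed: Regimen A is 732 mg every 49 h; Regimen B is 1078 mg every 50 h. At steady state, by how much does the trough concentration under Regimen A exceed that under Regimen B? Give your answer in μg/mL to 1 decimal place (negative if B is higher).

-0.3 μg/mL

Regimen A: f = (1/2)^(49/15) ≈ 0.1039; Cmin,ss = (732/131)·f/(1−f) ≈ 0.648 μg/mL.
Regimen B: f = (1/2)^(50/15) ≈ 0.0992; Cmin,ss = (1078/131)·f/(1−f) ≈ 0.906 μg/mL.
Difference ≈ 0.648 − 0.906 ≈ -0.258 μg/mL.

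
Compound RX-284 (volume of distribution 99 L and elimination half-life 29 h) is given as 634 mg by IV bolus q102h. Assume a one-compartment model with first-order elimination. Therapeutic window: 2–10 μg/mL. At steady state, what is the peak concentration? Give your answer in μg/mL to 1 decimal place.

7.0 μg/mL

τ/t½ = 102/29 ≈ 3.5172, so fraction remaining f = (1/2)^(102/29) ≈ 0.0873.
At steady state, accumulation factor R = 1/(1 − e^(−kτ)) ≈ 1.0957.
Single-dose peak C₀ = D/Vd = 634/99 ≈ 6.404 μg/mL.
Steady-state peak Cmax,ss = C₀·R ≈ 6.404 × 1.0957 ≈ 7.017 μg/mL.
Peak 7.0 μg/mL vs MTC 10 μg/mL: below toxic threshold.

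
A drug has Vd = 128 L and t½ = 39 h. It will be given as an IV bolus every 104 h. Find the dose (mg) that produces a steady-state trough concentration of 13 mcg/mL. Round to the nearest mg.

8902 mg

τ/t½ = 104/39 ≈ 2.6667, so f = (1/2)^(104/39) ≈ 0.157490.
Cmin,ss = (D/Vd)·f/(1−f), so D = Cmin,ss·Vd·(1−f)/f.
D = 13 × 128 × (1−f)/f ≈ 13 × 128 × 5.34961 ≈ 8901.75 mg.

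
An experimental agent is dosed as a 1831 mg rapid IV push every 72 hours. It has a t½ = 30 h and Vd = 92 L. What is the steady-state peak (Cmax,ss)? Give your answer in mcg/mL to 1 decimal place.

τ/t½ = 72/30 ≈ 2.4, so fraction remaining f = (1/2)^(72/30) ≈ 0.1895.
At steady state, accumulation factor R = 1/(1 − e^(−kτ)) ≈ 1.2338.
Single-dose peak C₀ = D/Vd = 1831/92 ≈ 19.902 mcg/mL.
Cmax,ss = C₀/(1 − f) ≈ 19.902/0.8105 ≈ 24.555 mcg/mL.

24.6 mcg/mL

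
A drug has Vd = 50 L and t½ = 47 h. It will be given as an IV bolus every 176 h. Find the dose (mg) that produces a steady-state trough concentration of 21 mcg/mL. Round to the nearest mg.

13025 mg

τ/t½ = 176/47 ≈ 3.7447, so f = (1/2)^(176/47) ≈ 0.074600.
Cmin,ss = (D/Vd)·f/(1−f), so D = Cmin,ss·Vd·(1−f)/f.
D = 21 × 50 × (1−f)/f ≈ 21 × 50 × 12.40483 ≈ 13025.07 mg.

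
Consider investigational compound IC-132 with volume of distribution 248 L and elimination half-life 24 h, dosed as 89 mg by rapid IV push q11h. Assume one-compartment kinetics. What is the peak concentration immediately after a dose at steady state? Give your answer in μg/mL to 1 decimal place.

k = ln2/t½ = ln2/24 ≈ 0.028881 h⁻¹; fraction remaining f = e^(−kτ) = e^(−0.028881×11) ≈ 0.7278.
At steady state, accumulation factor R = 1/(1 − e^(−kτ)) ≈ 3.6738.
Single-dose peak C₀ = D/Vd = 89/248 ≈ 0.359 μg/mL.
Cmax,ss = C₀/(1 − f) ≈ 0.359/0.2722 ≈ 1.319 μg/mL.

1.3 μg/mL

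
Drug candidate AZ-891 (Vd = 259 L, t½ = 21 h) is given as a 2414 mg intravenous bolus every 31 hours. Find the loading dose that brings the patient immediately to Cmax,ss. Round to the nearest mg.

3769 mg

f = (1/2)^(31/21) ≈ 0.359437; accumulation ratio R = 1/(1−f) ≈ 1.56113.
Loading dose to hit Cmax,ss on first dose: D_load = D_maint·R ≈ 2414 × 1.56113 ≈ 3768.57 mg.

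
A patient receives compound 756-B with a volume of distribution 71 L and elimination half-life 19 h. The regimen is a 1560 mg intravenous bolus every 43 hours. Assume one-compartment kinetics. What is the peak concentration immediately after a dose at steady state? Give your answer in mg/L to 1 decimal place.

k = ln2/t½ = ln2/19 ≈ 0.036481 h⁻¹; fraction remaining f = e^(−kτ) = e^(−0.036481×43) ≈ 0.2083.
At steady state, accumulation factor R = 1/(1 − e^(−kτ)) ≈ 1.2631.
Each bolus raises the concentration by D/Vd = 1560/71 ≈ 21.972 mg/L.
Steady-state peak Cmax,ss = C₀·R ≈ 21.972 × 1.2631 ≈ 27.753 mg/L.

27.8 mg/L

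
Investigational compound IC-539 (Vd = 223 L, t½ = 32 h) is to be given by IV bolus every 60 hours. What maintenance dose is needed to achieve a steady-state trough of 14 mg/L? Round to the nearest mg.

τ/t½ = 60/32 ≈ 1.875, so f = (1/2)^(60/32) ≈ 0.272627.
Cmin,ss = (D/Vd)·f/(1−f), so D = Cmin,ss·Vd·(1−f)/f.
D = 14 × 223 × (1−f)/f ≈ 14 × 223 × 2.66802 ≈ 8329.56 mg.

8330 mg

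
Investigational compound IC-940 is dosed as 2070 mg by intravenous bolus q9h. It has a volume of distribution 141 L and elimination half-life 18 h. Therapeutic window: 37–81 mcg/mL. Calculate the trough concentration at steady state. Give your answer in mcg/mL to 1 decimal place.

Over one 9-h interval, 9/18 ≈ 0.5 half-lives elapse, leaving f ≈ 0.7071 of each dose.
At steady state, accumulation factor R = 1/(1 − e^(−kτ)) ≈ 3.4141.
Each bolus raises the concentration by D/Vd = 2070/141 ≈ 14.681 mcg/mL.
Cmax,ss = C₀/(1 − f) ≈ 14.681/0.2929 ≈ 50.123 mcg/mL.
Steady-state trough Cmin,ss = Cmax,ss·f ≈ 50.123 × 0.7071 ≈ 35.442 mcg/mL.
Trough 35.4 mcg/mL vs MEC 37 mcg/mL: subtherapeutic.

35.4 mcg/mL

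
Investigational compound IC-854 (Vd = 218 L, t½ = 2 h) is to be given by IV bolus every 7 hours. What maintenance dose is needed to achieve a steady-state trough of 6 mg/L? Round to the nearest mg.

13490 mg

τ/t½ = 7/2 ≈ 3.5, so f = (1/2)^(7/2) ≈ 0.088388.
Cmin,ss = (D/Vd)·f/(1−f), so D = Cmin,ss·Vd·(1−f)/f.
D = 6 × 218 × (1−f)/f ≈ 6 × 218 × 10.31375 ≈ 13490.39 mg.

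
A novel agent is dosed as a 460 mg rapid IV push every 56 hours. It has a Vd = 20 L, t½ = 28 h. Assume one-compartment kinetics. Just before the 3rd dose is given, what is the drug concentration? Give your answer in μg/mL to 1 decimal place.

f = (1/2)^(τ/t½) = (1/2)^(56/28) ≈ 0.2500.
C₀ = D/Vd = 460/20 ≈ 23.000 μg/mL.
Before the 3rd dose, 2 doses have been given. Superposition: Cmin = C₀·(f + f²).
≈ 23.000 × (0.2500 + 0.0625) ≈ 23.000 × 0.3125 ≈ 7.188 μg/mL.

7.2 μg/mL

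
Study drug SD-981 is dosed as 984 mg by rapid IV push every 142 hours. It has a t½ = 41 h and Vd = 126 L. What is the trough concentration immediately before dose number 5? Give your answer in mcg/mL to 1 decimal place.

0.8 mcg/mL

f = (1/2)^(τ/t½) = (1/2)^(142/41) ≈ 0.0907.
C₀ = D/Vd = 984/126 ≈ 7.810 mcg/mL.
Before the 5th dose, 4 doses have been given. Superposition: Cmin = C₀·(f + f² + … + f^4).
≈ 7.810 × (0.0907 + 0.0082 + 0.0007 + 0.0001) ≈ 7.810 × 0.0997 ≈ 0.779 mcg/mL.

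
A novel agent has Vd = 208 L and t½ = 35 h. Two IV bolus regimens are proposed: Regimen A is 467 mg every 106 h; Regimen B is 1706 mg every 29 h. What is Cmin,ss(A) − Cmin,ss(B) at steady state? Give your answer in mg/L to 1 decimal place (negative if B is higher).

Regimen A: f = (1/2)^(106/35) ≈ 0.1225; Cmin,ss = (467/208)·f/(1−f) ≈ 0.313 mg/L.
Regimen B: f = (1/2)^(29/35) ≈ 0.5631; Cmin,ss = (1706/208)·f/(1−f) ≈ 10.571 mg/L.
Difference ≈ 0.313 − 10.571 ≈ -10.258 mg/L.

-10.3 mg/L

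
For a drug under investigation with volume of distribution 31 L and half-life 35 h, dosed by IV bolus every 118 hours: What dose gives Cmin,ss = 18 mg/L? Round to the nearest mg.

τ/t½ = 118/35 ≈ 3.3714, so f = (1/2)^(118/35) ≈ 0.096627.
Cmin,ss = (D/Vd)·f/(1−f), so D = Cmin,ss·Vd·(1−f)/f.
D = 18 × 31 × (1−f)/f ≈ 18 × 31 × 9.34907 ≈ 5216.78 mg.

5217 mg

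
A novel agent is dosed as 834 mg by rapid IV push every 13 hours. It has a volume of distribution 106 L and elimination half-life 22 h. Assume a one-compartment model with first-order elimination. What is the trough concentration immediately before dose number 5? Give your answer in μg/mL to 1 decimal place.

f = (1/2)^(τ/t½) = (1/2)^(13/22) ≈ 0.6639.
C₀ = D/Vd = 834/106 ≈ 7.868 μg/mL.
Before the 5th dose, 4 doses have been given. Superposition: Cmin = C₀·(f + f² + … + f^4).
≈ 7.868 × (0.6639 + 0.4408 + 0.2926 + 0.1943) ≈ 7.868 × 1.5916 ≈ 12.523 μg/mL.

12.5 μg/mL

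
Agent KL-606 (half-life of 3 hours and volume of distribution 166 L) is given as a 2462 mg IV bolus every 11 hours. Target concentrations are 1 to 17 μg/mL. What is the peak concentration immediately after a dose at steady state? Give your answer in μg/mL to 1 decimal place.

16.1 μg/mL

Over one 11-h interval, 11/3 ≈ 3.6667 half-lives elapse, leaving f ≈ 0.0787 of each dose.
At steady state, accumulation factor R = 1/(1 − e^(−kτ)) ≈ 1.0854.
Single-dose peak C₀ = D/Vd = 2462/166 ≈ 14.831 μg/mL.
Cmax,ss = C₀/(1 − f) ≈ 14.831/0.9213 ≈ 16.098 μg/mL.
Peak 16.1 μg/mL vs MTC 17 μg/mL: below toxic threshold.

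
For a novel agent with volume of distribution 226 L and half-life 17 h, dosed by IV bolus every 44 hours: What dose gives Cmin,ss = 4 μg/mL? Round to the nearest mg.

τ/t½ = 44/17 ≈ 2.5882, so f = (1/2)^(44/17) ≈ 0.166289.
Cmin,ss = (D/Vd)·f/(1−f), so D = Cmin,ss·Vd·(1−f)/f.
D = 4 × 226 × (1−f)/f ≈ 4 × 226 × 5.01363 ≈ 4532.32 mg.

4532 mg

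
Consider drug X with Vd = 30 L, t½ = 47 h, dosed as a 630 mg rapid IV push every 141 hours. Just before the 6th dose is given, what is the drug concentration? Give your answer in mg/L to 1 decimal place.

3.0 mg/L

f = (1/2)^(τ/t½) = (1/2)^(141/47) ≈ 0.1250.
C₀ = D/Vd = 630/30 ≈ 21.000 mg/L.
Before the 6th dose, 5 doses have been given. Superposition: Cmin = C₀·(f + f² + … + f^5).
≈ 21.000 × (0.1250 + 0.0156 + 0.0020 + 0.0002 + 0.0000) ≈ 21.000 × 0.1428 ≈ 2.999 mg/L.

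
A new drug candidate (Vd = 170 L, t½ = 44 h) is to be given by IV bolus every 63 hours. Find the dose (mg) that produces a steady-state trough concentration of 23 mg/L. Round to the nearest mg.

6639 mg

τ/t½ = 63/44 ≈ 1.4318, so f = (1/2)^(63/44) ≈ 0.370663.
Cmin,ss = (D/Vd)·f/(1−f), so D = Cmin,ss·Vd·(1−f)/f.
D = 23 × 170 × (1−f)/f ≈ 23 × 170 × 1.69787 ≈ 6638.67 mg.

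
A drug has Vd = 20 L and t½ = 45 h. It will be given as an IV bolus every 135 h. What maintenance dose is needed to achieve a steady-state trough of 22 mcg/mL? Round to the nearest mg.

τ/t½ = 135/45 ≈ 3, so f = (1/2)^(135/45) ≈ 0.125000.
Cmin,ss = (D/Vd)·f/(1−f), so D = Cmin,ss·Vd·(1−f)/f.
D = 22 × 20 × (1−f)/f ≈ 22 × 20 × 7.00000 ≈ 3080.00 mg.

3080 mg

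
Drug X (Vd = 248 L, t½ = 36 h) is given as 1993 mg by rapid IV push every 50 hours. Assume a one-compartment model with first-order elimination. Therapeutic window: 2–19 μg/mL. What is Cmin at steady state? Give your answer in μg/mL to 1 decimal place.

τ/t½ = 50/36 ≈ 1.3889, so fraction remaining f = (1/2)^(50/36) ≈ 0.3819.
Accumulation ratio R = 1/(1 − f) ≈ 1/0.6181 ≈ 1.6179.
Each bolus raises the concentration by D/Vd = 1993/248 ≈ 8.036 μg/mL.
Cmax,ss = C₀/(1 − f) ≈ 8.036/0.6181 ≈ 13.001 μg/mL.
One interval later, Cmin,ss = Cmax,ss·e^(−kτ) ≈ 13.001 × 0.3819 ≈ 4.965 μg/mL.
Trough 5.0 μg/mL vs MEC 2 μg/mL: adequate.

5.0 μg/mL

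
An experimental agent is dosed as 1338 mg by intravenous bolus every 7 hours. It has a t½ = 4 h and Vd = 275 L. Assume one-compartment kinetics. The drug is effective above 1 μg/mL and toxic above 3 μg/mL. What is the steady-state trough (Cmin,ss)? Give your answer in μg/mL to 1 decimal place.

k = ln2/t½ = ln2/4 ≈ 0.173287 h⁻¹; fraction remaining f = e^(−kτ) = e^(−0.173287×7) ≈ 0.2973.
Single-dose peak C₀ = D/Vd = 1338/275 ≈ 4.865 μg/mL.
Steady-state trough Cmin,ss = C₀·f/(1−f) ≈ 4.865 × 0.2973/0.7027 ≈ 2.058 μg/mL.
Trough 2.1 μg/mL vs MEC 1 μg/mL: adequate.

2.1 μg/mL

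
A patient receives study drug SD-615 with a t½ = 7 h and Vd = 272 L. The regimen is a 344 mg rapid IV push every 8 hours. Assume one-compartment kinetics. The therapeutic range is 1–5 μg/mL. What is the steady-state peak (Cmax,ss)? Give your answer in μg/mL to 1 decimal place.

k = ln2/t½ = ln2/7 ≈ 0.099021 h⁻¹; fraction remaining f = e^(−kτ) = e^(−0.099021×8) ≈ 0.4529.
Accumulation ratio R = 1/(1 − f) ≈ 1/0.5471 ≈ 1.8278.
Each bolus raises the concentration by D/Vd = 344/272 ≈ 1.265 μg/mL.
Steady-state peak Cmax,ss = C₀·R ≈ 1.265 × 1.8278 ≈ 2.312 μg/mL.
Peak 2.3 μg/mL vs MTC 5 μg/mL: below toxic threshold.

2.3 μg/mL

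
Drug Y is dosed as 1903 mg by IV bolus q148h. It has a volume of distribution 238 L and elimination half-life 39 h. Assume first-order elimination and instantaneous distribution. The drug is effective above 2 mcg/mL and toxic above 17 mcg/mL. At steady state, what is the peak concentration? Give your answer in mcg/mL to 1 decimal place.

8.6 mcg/mL

τ/t½ = 148/39 ≈ 3.7949, so fraction remaining f = (1/2)^(148/39) ≈ 0.0720.
At steady state, accumulation factor R = 1/(1 − e^(−kτ)) ≈ 1.0776.
Single-dose peak C₀ = D/Vd = 1903/238 ≈ 7.996 mcg/mL.
Steady-state peak Cmax,ss = C₀·R ≈ 7.996 × 1.0776 ≈ 8.616 mcg/mL.
Peak 8.6 mcg/mL vs MTC 17 mcg/mL: below toxic threshold.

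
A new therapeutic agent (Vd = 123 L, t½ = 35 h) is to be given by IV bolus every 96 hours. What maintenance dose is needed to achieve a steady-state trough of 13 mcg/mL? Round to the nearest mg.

τ/t½ = 96/35 ≈ 2.7429, so f = (1/2)^(96/35) ≈ 0.149389.
Cmin,ss = (D/Vd)·f/(1−f), so D = Cmin,ss·Vd·(1−f)/f.
D = 13 × 123 × (1−f)/f ≈ 13 × 123 × 5.69393 ≈ 9104.59 mg.

9105 mg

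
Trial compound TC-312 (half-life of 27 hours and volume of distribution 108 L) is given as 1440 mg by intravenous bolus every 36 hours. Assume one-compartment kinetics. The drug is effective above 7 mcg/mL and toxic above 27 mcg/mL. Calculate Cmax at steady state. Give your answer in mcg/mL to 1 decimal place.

22.1 mcg/mL

τ/t½ = 36/27 ≈ 1.3333, so fraction remaining f = (1/2)^(36/27) ≈ 0.3969.
Accumulation ratio R = 1/(1 − f) ≈ 1/0.6031 ≈ 1.6581.
Single-dose peak C₀ = D/Vd = 1440/108 ≈ 13.333 mcg/mL.
Steady-state peak Cmax,ss = C₀·R ≈ 13.333 × 1.6581 ≈ 22.107 mcg/mL.
Peak 22.1 mcg/mL vs MTC 27 mcg/mL: below toxic threshold.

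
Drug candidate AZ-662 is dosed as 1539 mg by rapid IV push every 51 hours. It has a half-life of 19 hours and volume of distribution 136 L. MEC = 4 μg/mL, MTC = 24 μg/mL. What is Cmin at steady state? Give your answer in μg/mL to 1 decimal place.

2.1 μg/mL

k = ln2/t½ = ln2/19 ≈ 0.036481 h⁻¹; fraction remaining f = e^(−kτ) = e^(−0.036481×51) ≈ 0.1556.
Single-dose peak C₀ = D/Vd = 1539/136 ≈ 11.316 μg/mL.
Steady-state trough Cmin,ss = C₀·f/(1−f) ≈ 11.316 × 0.1556/0.8444 ≈ 2.085 μg/mL.
Trough 2.1 μg/mL vs MEC 4 μg/mL: subtherapeutic.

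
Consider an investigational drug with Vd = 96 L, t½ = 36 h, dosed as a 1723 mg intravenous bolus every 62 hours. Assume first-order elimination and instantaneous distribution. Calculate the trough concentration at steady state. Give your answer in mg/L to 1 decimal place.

k = ln2/t½ = ln2/36 ≈ 0.019254 h⁻¹; fraction remaining f = e^(−kτ) = e^(−0.019254×62) ≈ 0.3031.
Single-dose peak C₀ = D/Vd = 1723/96 ≈ 17.948 mg/L.
Steady-state trough Cmin,ss = C₀·f/(1−f) ≈ 17.948 × 0.3031/0.6969 ≈ 7.806 mg/L.

7.8 mg/L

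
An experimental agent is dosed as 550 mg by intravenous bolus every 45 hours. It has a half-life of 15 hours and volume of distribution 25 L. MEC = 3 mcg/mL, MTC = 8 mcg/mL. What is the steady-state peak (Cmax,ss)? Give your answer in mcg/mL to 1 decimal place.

25.1 mcg/mL

The dosing interval is 3 half-lives, so f = 2^(−3) = 0.125.
Accumulation ratio R = 1/(1 − f) = 1/0.875 = 8/7.
Single-dose peak C₀ = D/Vd = 550/25 = 22 mcg/mL.
Steady-state peak Cmax,ss = C₀·R = 22 × 8/7 ≈ 25.143 mcg/mL.
Peak 25.1 mcg/mL vs MTC 8 mcg/mL: exceeds toxic threshold.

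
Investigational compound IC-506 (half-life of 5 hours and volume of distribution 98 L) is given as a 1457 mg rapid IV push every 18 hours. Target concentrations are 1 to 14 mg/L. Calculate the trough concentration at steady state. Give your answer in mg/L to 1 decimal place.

1.3 mg/L

Over one 18-h interval, 18/5 ≈ 3.6 half-lives elapse, leaving f ≈ 0.0825 of each dose.
Single-dose peak C₀ = D/Vd = 1457/98 ≈ 14.867 mg/L.
Steady-state trough Cmin,ss = C₀·f/(1−f) ≈ 14.867 × 0.0825/0.9175 ≈ 1.337 mg/L.
Trough 1.3 mg/L vs MEC 1 mg/L: adequate.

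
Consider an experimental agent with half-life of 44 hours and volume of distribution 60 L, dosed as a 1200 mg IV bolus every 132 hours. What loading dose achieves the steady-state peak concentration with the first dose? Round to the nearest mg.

f = (1/2)^(132/44) ≈ 0.125000; accumulation ratio R = 1/(1−f) ≈ 1.14286.
Loading dose to hit Cmax,ss on first dose: D_load = D_maint·R ≈ 1200 × 1.14286 ≈ 1371.43 mg.

1371 mg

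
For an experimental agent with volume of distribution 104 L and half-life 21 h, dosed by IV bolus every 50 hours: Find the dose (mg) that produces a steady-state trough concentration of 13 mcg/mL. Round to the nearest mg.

5690 mg

τ/t½ = 50/21 ≈ 2.381, so f = (1/2)^(50/21) ≈ 0.191983.
Cmin,ss = (D/Vd)·f/(1−f), so D = Cmin,ss·Vd·(1−f)/f.
D = 13 × 104 × (1−f)/f ≈ 13 × 104 × 4.20879 ≈ 5690.28 mg.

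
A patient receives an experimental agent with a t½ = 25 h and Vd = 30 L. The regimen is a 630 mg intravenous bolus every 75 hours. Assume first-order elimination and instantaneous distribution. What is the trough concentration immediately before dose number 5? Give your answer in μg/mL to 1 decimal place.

f = (1/2)^(τ/t½) = (1/2)^(75/25) ≈ 0.1250.
C₀ = D/Vd = 630/30 ≈ 21.000 μg/mL.
Before the 5th dose, 4 doses have been given. Superposition: Cmin = C₀·(f + f² + … + f^4).
≈ 21.000 × (0.1250 + 0.0156 + 0.0020 + 0.0002) ≈ 21.000 × 0.1428 ≈ 2.999 μg/mL.

3.0 μg/mL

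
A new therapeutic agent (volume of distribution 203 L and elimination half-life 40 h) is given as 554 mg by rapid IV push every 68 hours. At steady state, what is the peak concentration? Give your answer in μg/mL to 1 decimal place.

3.9 μg/mL

k = ln2/t½ = ln2/40 ≈ 0.017329 h⁻¹; fraction remaining f = e^(−kτ) = e^(−0.017329×68) ≈ 0.3078.
Accumulation ratio R = 1/(1 − f) ≈ 1/0.6922 ≈ 1.4447.
Single-dose peak C₀ = D/Vd = 554/203 ≈ 2.729 μg/mL.
Steady-state peak Cmax,ss = C₀·R ≈ 2.729 × 1.4447 ≈ 3.943 μg/mL.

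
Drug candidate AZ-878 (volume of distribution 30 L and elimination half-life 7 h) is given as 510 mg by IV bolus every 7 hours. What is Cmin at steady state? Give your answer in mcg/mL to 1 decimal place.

17.0 mcg/mL

The dosing interval is 1 half-life, so f = 2^(−1) = 0.5.
Accumulation ratio R = 1/(1 − f) = 1/0.5 = 2/1.
Single-dose peak C₀ = D/Vd = 510/30 = 17 mcg/mL.
Steady-state peak Cmax,ss = C₀·R = 17 × 2/1 ≈ 34.000 mcg/mL.
Steady-state trough Cmin,ss = Cmax,ss·f ≈ 34.000 × 0.5 ≈ 17.000 mcg/mL.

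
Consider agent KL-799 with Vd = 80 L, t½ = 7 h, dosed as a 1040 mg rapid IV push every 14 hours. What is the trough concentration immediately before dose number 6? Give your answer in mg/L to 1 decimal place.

f = (1/2)^(τ/t½) = (1/2)^(14/7) ≈ 0.2500.
C₀ = D/Vd = 1040/80 ≈ 13.000 mg/L.
Before the 6th dose, 5 doses have been given. Superposition: Cmin = C₀·(f + f² + … + f^5).
≈ 13.000 × (0.2500 + 0.0625 + 0.0156 + 0.0039 + 0.0010) ≈ 13.000 × 0.3330 ≈ 4.329 mg/L.

4.3 mg/L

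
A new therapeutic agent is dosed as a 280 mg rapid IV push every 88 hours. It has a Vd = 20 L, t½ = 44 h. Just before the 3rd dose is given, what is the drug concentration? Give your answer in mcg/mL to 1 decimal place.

4.4 mcg/mL

f = (1/2)^(τ/t½) = (1/2)^(88/44) ≈ 0.2500.
C₀ = D/Vd = 280/20 ≈ 14.000 mcg/mL.
Before the 3rd dose, 2 doses have been given. Superposition: Cmin = C₀·(f + f²).
≈ 14.000 × (0.2500 + 0.0625) ≈ 14.000 × 0.3125 ≈ 4.375 mcg/mL.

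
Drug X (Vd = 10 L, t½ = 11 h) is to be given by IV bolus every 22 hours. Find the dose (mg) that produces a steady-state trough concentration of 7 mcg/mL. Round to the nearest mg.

τ/t½ = 22/11 ≈ 2, so f = (1/2)^(22/11) ≈ 0.250000.
Cmin,ss = (D/Vd)·f/(1−f), so D = Cmin,ss·Vd·(1−f)/f.
D = 7 × 10 × (1−f)/f ≈ 7 × 10 × 3.00000 ≈ 210.00 mg.

210 mg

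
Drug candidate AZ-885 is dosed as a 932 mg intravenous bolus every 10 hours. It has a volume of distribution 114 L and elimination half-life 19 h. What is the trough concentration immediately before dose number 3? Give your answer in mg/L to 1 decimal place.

9.6 mg/L

f = (1/2)^(τ/t½) = (1/2)^(10/19) ≈ 0.6943.
C₀ = D/Vd = 932/114 ≈ 8.175 mg/L.
Before the 3rd dose, 2 doses have been given. Superposition: Cmin = C₀·(f + f²).
≈ 8.175 × (0.6943 + 0.4821) ≈ 8.175 × 1.1764 ≈ 9.617 mg/L.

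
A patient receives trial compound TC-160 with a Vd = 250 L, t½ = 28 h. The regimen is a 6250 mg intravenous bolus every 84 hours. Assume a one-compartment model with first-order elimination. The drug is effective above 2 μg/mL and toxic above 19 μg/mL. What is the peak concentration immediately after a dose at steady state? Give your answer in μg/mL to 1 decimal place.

τ = 84 h = 3 half-lives, so f = (1/2)^3 = 0.125.
Accumulation ratio R = 1/(1 − f) = 1/0.875 = 8/7.
Single-dose peak C₀ = D/Vd = 6250/250 = 25 μg/mL.
Steady-state peak Cmax,ss = C₀·R = 25 × 8/7 ≈ 28.571 μg/mL.
Peak 28.6 μg/mL vs MTC 19 μg/mL: exceeds toxic threshold.

28.6 μg/mL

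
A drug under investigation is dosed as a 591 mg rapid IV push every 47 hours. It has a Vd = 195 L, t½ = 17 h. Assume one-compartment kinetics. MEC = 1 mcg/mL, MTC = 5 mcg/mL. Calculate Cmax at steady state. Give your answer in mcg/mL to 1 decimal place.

k = ln2/t½ = ln2/17 ≈ 0.040773 h⁻¹; fraction remaining f = e^(−kτ) = e^(−0.040773×47) ≈ 0.1471.
Accumulation ratio R = 1/(1 − f) ≈ 1/0.8529 ≈ 1.1725.
Each bolus raises the concentration by D/Vd = 591/195 ≈ 3.031 mcg/mL.
Cmax,ss = C₀/(1 − f) ≈ 3.031/0.8529 ≈ 3.554 mcg/mL.
Peak 3.6 mcg/mL vs MTC 5 mcg/mL: below toxic threshold.

3.6 mcg/mL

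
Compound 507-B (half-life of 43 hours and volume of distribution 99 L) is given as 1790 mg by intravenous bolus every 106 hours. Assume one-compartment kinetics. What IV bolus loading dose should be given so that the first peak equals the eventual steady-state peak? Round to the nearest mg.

f = (1/2)^(106/43) ≈ 0.181103; accumulation ratio R = 1/(1−f) ≈ 1.22115.
Loading dose to hit Cmax,ss on first dose: D_load = D_maint·R ≈ 1790 × 1.22115 ≈ 2185.86 mg.

2186 mg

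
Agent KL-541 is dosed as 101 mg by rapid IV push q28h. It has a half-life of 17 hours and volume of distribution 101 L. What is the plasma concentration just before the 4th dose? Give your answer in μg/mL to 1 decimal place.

0.5 μg/mL

f = (1/2)^(τ/t½) = (1/2)^(28/17) ≈ 0.3193.
C₀ = D/Vd = 101/101 ≈ 1.000 μg/mL.
Before the 4th dose, 3 doses have been given. Superposition: Cmin = C₀·(f + f² + … + f^3).
≈ 1.000 × (0.3193 + 0.1020 + 0.0326) ≈ 1.000 × 0.4539 ≈ 0.454 μg/mL.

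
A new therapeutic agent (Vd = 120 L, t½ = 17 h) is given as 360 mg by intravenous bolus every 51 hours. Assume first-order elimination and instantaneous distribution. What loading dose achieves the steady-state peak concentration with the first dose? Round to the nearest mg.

411 mg

f = (1/2)^(51/17) ≈ 0.125000; accumulation ratio R = 1/(1−f) ≈ 1.14286.
Loading dose to hit Cmax,ss on first dose: D_load = D_maint·R ≈ 360 × 1.14286 ≈ 411.43 mg.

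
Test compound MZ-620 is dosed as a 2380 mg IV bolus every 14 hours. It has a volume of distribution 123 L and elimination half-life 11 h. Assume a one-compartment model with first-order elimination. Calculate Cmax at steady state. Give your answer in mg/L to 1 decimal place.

33.0 mg/L

Over one 14-h interval, 14/11 ≈ 1.2727 half-lives elapse, leaving f ≈ 0.4139 of each dose.
Accumulation ratio R = 1/(1 − f) ≈ 1/0.5861 ≈ 1.7062.
Single-dose peak C₀ = D/Vd = 2380/123 ≈ 19.350 mg/L.
Steady-state peak Cmax,ss = C₀·R ≈ 19.350 × 1.7062 ≈ 33.015 mg/L.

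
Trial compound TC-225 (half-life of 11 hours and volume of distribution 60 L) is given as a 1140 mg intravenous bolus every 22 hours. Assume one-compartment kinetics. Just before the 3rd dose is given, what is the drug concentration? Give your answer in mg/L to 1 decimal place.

5.9 mg/L

f = (1/2)^(τ/t½) = (1/2)^(22/11) ≈ 0.2500.
C₀ = D/Vd = 1140/60 ≈ 19.000 mg/L.
Before the 3rd dose, 2 doses have been given. Superposition: Cmin = C₀·(f + f²).
≈ 19.000 × (0.2500 + 0.0625) ≈ 19.000 × 0.3125 ≈ 5.938 mg/L.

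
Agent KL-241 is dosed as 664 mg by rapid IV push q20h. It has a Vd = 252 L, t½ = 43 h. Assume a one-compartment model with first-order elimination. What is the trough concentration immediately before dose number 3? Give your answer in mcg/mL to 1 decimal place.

f = (1/2)^(τ/t½) = (1/2)^(20/43) ≈ 0.7244.
C₀ = D/Vd = 664/252 ≈ 2.635 mcg/mL.
Before the 3rd dose, 2 doses have been given. Superposition: Cmin = C₀·(f + f²).
≈ 2.635 × (0.7244 + 0.5248) ≈ 2.635 × 1.2492 ≈ 3.292 mcg/mL.

3.3 mcg/mL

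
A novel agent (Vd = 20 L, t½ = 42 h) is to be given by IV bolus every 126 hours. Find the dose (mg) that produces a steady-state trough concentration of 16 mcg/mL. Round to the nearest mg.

2240 mg

τ/t½ = 126/42 ≈ 3, so f = (1/2)^(126/42) ≈ 0.125000.
Cmin,ss = (D/Vd)·f/(1−f), so D = Cmin,ss·Vd·(1−f)/f.
D = 16 × 20 × (1−f)/f ≈ 16 × 20 × 7.00000 ≈ 2240.00 mg.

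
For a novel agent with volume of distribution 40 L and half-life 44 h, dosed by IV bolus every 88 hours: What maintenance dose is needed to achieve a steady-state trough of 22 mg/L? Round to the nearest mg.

τ/t½ = 88/44 ≈ 2, so f = (1/2)^(88/44) ≈ 0.250000.
Cmin,ss = (D/Vd)·f/(1−f), so D = Cmin,ss·Vd·(1−f)/f.
D = 22 × 40 × (1−f)/f ≈ 22 × 40 × 3.00000 ≈ 2640.00 mg.

2640 mg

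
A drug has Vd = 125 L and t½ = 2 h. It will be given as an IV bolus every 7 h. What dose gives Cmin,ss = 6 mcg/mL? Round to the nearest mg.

7735 mg

τ/t½ = 7/2 ≈ 3.5, so f = (1/2)^(7/2) ≈ 0.088388.
Cmin,ss = (D/Vd)·f/(1−f), so D = Cmin,ss·Vd·(1−f)/f.
D = 6 × 125 × (1−f)/f ≈ 6 × 125 × 10.31375 ≈ 7735.31 mg.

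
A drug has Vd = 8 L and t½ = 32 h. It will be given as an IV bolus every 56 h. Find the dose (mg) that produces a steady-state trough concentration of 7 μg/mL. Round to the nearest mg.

τ/t½ = 56/32 ≈ 1.75, so f = (1/2)^(56/32) ≈ 0.297302.
Cmin,ss = (D/Vd)·f/(1−f), so D = Cmin,ss·Vd·(1−f)/f.
D = 7 × 8 × (1−f)/f ≈ 7 × 8 × 2.36358 ≈ 132.36 mg.

132 mg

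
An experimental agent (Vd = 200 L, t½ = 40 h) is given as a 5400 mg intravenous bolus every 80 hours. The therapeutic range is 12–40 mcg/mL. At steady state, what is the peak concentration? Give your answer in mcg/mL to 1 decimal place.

τ = 80 h = 2 half-lives, so f = (1/2)^2 = 0.25.
At steady state, R = 1/(1 − 0.25) = 4/3.
Single-dose peak C₀ = D/Vd = 5400/200 = 27 mcg/mL.
Steady-state peak Cmax,ss = C₀·R = 27 × 4/3 ≈ 36.000 mcg/mL.
Peak 36.0 mcg/mL vs MTC 40 mcg/mL: below toxic threshold.

36.0 mcg/mL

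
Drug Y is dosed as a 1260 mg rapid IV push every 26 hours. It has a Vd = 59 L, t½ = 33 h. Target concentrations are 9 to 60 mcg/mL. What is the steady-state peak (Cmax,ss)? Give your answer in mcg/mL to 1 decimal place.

τ/t½ = 26/33 ≈ 0.78788, so fraction remaining f = (1/2)^(26/33) ≈ 0.5792.
At steady state, accumulation factor R = 1/(1 − e^(−kτ)) ≈ 2.3764.
Each bolus raises the concentration by D/Vd = 1260/59 ≈ 21.356 mcg/mL.
Cmax,ss = C₀/(1 − f) ≈ 21.356/0.4208 ≈ 50.751 mcg/mL.
Peak 50.8 mcg/mL vs MTC 60 mcg/mL: below toxic threshold.

50.8 mcg/mL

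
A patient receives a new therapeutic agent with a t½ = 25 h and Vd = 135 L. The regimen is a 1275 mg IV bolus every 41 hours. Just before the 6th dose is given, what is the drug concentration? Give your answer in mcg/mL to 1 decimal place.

f = (1/2)^(τ/t½) = (1/2)^(41/25) ≈ 0.3209.
C₀ = D/Vd = 1275/135 ≈ 9.444 mcg/mL.
Before the 6th dose, 5 doses have been given. Superposition: Cmin = C₀·(f + f² + … + f^5).
≈ 9.444 × (0.3209 + 0.1030 + 0.0330 + 0.0106 + 0.0034) ≈ 9.444 × 0.4709 ≈ 4.447 mcg/mL.

4.4 mcg/mL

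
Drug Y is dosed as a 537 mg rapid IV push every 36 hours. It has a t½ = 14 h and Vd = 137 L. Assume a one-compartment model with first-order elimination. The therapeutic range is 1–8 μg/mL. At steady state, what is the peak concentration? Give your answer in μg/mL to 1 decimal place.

4.7 μg/mL

k = ln2/t½ = ln2/14 ≈ 0.049511 h⁻¹; fraction remaining f = e^(−kτ) = e^(−0.049511×36) ≈ 0.1682.
At steady state, accumulation factor R = 1/(1 − e^(−kτ)) ≈ 1.2022.
Single-dose peak C₀ = D/Vd = 537/137 ≈ 3.920 μg/mL.
Steady-state peak Cmax,ss = C₀·R ≈ 3.920 × 1.2022 ≈ 4.713 μg/mL.
Peak 4.7 μg/mL vs MTC 8 μg/mL: below toxic threshold.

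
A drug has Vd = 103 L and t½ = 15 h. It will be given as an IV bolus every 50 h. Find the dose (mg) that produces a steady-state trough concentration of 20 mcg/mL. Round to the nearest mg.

τ/t½ = 50/15 ≈ 3.3333, so f = (1/2)^(50/15) ≈ 0.099213.
Cmin,ss = (D/Vd)·f/(1−f), so D = Cmin,ss·Vd·(1−f)/f.
D = 20 × 103 × (1−f)/f ≈ 20 × 103 × 9.07932 ≈ 18703.40 mg.

18703 mg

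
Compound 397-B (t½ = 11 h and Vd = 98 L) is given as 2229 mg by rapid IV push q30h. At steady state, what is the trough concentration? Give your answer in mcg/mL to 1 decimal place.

4.0 mcg/mL

τ/t½ = 30/11 ≈ 2.7273, so fraction remaining f = (1/2)^(30/11) ≈ 0.1510.
Single-dose peak C₀ = D/Vd = 2229/98 ≈ 22.745 mcg/mL.
Steady-state trough Cmin,ss = C₀·f/(1−f) ≈ 22.745 × 0.1510/0.8490 ≈ 4.045 mcg/mL.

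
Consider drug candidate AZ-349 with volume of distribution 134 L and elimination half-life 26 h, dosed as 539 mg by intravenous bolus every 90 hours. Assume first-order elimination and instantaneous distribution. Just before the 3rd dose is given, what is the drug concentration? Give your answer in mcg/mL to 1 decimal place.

0.4 mcg/mL

f = (1/2)^(τ/t½) = (1/2)^(90/26) ≈ 0.0908.
C₀ = D/Vd = 539/134 ≈ 4.022 mcg/mL.
Before the 3rd dose, 2 doses have been given. Superposition: Cmin = C₀·(f + f²).
≈ 4.022 × (0.0908 + 0.0082) ≈ 4.022 × 0.0990 ≈ 0.398 mcg/mL.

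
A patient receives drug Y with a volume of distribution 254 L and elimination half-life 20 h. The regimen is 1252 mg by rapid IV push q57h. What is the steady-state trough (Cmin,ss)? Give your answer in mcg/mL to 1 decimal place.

0.8 mcg/mL

k = ln2/t½ = ln2/20 ≈ 0.034657 h⁻¹; fraction remaining f = e^(−kτ) = e^(−0.034657×57) ≈ 0.1387.
Single-dose peak C₀ = D/Vd = 1252/254 ≈ 4.929 mcg/mL.
Steady-state trough Cmin,ss = C₀·f/(1−f) ≈ 4.929 × 0.1387/0.8613 ≈ 0.794 mcg/mL.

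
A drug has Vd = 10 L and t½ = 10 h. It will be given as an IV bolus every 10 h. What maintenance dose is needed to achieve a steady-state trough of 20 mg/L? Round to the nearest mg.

τ/t½ = 10/10 ≈ 1, so f = (1/2)^(10/10) ≈ 0.500000.
Cmin,ss = (D/Vd)·f/(1−f), so D = Cmin,ss·Vd·(1−f)/f.
D = 20 × 10 × (1−f)/f ≈ 20 × 10 × 1.00000 ≈ 200.00 mg.

200 mg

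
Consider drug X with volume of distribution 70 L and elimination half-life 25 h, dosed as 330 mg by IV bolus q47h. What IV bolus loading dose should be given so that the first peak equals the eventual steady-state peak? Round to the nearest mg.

453 mg

f = (1/2)^(47/25) ≈ 0.271684; accumulation ratio R = 1/(1−f) ≈ 1.37303.
Loading dose to hit Cmax,ss on first dose: D_load = D_maint·R ≈ 330 × 1.37303 ≈ 453.10 mg.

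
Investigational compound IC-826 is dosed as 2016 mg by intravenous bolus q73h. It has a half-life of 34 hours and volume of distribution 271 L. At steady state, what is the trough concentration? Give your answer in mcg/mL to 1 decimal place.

2.2 mcg/mL

k = ln2/t½ = ln2/34 ≈ 0.020387 h⁻¹; fraction remaining f = e^(−kτ) = e^(−0.020387×73) ≈ 0.2258.
Single-dose peak C₀ = D/Vd = 2016/271 ≈ 7.439 mcg/mL.
Steady-state trough Cmin,ss = C₀·f/(1−f) ≈ 7.439 × 0.2258/0.7742 ≈ 2.170 mcg/mL.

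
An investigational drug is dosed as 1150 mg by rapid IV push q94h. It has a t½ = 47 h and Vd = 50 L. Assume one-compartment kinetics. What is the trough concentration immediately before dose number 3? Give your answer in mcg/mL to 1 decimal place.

f = (1/2)^(τ/t½) = (1/2)^(94/47) ≈ 0.2500.
C₀ = D/Vd = 1150/50 ≈ 23.000 mcg/mL.
Before the 3rd dose, 2 doses have been given. Superposition: Cmin = C₀·(f + f²).
≈ 23.000 × (0.2500 + 0.0625) ≈ 23.000 × 0.3125 ≈ 7.188 mcg/mL.

7.2 mcg/mL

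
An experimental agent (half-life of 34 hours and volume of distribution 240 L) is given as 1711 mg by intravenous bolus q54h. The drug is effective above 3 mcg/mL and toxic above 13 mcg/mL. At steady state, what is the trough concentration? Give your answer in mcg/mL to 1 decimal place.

τ/t½ = 54/34 ≈ 1.5882, so fraction remaining f = (1/2)^(54/34) ≈ 0.3326.
Accumulation ratio R = 1/(1 − f) ≈ 1/0.6674 ≈ 1.4984.
Single-dose peak C₀ = D/Vd = 1711/240 ≈ 7.129 mcg/mL.
Cmax,ss = C₀/(1 − f) ≈ 7.129/0.6674 ≈ 10.682 mcg/mL.
One interval later, Cmin,ss = Cmax,ss·e^(−kτ) ≈ 10.682 × 0.3326 ≈ 3.553 mcg/mL.
Trough 3.6 mcg/mL vs MEC 3 mcg/mL: adequate.

3.6 mcg/mL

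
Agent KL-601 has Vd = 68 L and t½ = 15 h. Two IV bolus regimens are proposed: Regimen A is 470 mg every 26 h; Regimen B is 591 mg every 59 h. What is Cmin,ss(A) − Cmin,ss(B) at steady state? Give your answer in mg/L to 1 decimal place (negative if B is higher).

Regimen A: f = (1/2)^(26/15) ≈ 0.3008; Cmin,ss = (470/68)·f/(1−f) ≈ 2.973 mg/L.
Regimen B: f = (1/2)^(59/15) ≈ 0.0655; Cmin,ss = (591/68)·f/(1−f) ≈ 0.609 mg/L.
Difference ≈ 2.973 − 0.609 ≈ 2.364 mg/L.

2.4 mg/L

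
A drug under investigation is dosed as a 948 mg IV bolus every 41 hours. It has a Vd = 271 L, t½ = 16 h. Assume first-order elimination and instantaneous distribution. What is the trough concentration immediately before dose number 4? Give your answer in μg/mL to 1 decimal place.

0.7 μg/mL

f = (1/2)^(τ/t½) = (1/2)^(41/16) ≈ 0.1693.
C₀ = D/Vd = 948/271 ≈ 3.498 μg/mL.
Before the 4th dose, 3 doses have been given. Superposition: Cmin = C₀·(f + f² + … + f^3).
≈ 3.498 × (0.1693 + 0.0287 + 0.0049) ≈ 3.498 × 0.2029 ≈ 0.710 μg/mL.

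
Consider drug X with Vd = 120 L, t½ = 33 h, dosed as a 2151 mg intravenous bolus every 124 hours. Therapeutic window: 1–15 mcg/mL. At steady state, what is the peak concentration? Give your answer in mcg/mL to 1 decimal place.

τ/t½ = 124/33 ≈ 3.7576, so fraction remaining f = (1/2)^(124/33) ≈ 0.0739.
At steady state, accumulation factor R = 1/(1 − e^(−kτ)) ≈ 1.0798.
Each bolus raises the concentration by D/Vd = 2151/120 ≈ 17.925 mcg/mL.
Steady-state peak Cmax,ss = C₀·R ≈ 17.925 × 1.0798 ≈ 19.355 mcg/mL.
Peak 19.4 mcg/mL vs MTC 15 mcg/mL: exceeds toxic threshold.

19.4 mcg/mL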